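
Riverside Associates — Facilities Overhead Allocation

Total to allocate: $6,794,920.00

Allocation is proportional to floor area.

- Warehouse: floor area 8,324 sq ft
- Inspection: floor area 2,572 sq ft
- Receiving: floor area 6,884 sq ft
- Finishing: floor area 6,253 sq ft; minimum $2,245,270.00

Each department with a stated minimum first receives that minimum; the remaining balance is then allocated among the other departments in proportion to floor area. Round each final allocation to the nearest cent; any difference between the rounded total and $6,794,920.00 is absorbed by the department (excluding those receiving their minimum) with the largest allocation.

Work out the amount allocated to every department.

Warehouse: $2,129,993.62 | Inspection: $658,138.35 | Receiving: $1,761,518.03 | Finishing: $2,245,270.00

Guaranteed amounts: Finishing $2,245,270.00. Remaining pool $4,549,650.00.
Remaining pool split over remaining floor area 17,780: Warehouse 2,129,993.6220 → $2,129,993.62; Inspection 658,138.3465 → $658,138.35; Receiving 1,761,518.0315 → $1,761,518.03.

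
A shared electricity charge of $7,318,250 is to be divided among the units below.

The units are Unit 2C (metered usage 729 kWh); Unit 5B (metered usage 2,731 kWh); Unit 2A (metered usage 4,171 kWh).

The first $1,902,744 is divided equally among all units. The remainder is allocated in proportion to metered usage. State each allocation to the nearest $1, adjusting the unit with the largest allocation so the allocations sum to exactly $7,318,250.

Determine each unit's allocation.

Unit 2C: $1,151,599; Unit 5B: $2,572,362; Unit 2A: $3,594,289

Equal tier: $1,902,744 ÷ 3 = $634,248 apiece.
Remainder $5,415,506 by metered usage (total 7,631): Unit 2C 517,350.79 → $517,351; Unit 5B 1,938,113.86 → $1,938,114; Unit 2A 2,960,041.35 → $2,960,041.
Totals: Unit 2C $634,248 + $517,351 = $1,151,599; Unit 5B $634,248 + $1,938,114 = $2,572,362; Unit 2A $634,248 + $2,960,041 = $3,594,289.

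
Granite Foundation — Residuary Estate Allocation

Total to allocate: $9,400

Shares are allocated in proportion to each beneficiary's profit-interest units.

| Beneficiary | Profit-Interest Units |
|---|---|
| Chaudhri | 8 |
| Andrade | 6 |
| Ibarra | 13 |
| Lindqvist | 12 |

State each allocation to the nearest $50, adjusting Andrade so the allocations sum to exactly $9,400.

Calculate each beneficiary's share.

Chaudhri: $1,950; Andrade: $1,400; Ibarra: $3,150; Lindqvist: $2,900

Profit-interest units total: 39.
Pro-rata amounts: Chaudhri 8/39 × $9,400 = 1,928.21; Andrade 6/39 × $9,400 = 1,446.15; Ibarra 13/39 × $9,400 = 3,133.33; Lindqvist 12/39 × $9,400 = 2,892.31.
Rounded to nearest $50: Chaudhri $1,950; Andrade $1,450; Ibarra $3,150; Lindqvist $2,900. Sum = $9,450.
Difference $9,400 − $9,450 = −$50 applied to Andrade: Andrade becomes $1,400.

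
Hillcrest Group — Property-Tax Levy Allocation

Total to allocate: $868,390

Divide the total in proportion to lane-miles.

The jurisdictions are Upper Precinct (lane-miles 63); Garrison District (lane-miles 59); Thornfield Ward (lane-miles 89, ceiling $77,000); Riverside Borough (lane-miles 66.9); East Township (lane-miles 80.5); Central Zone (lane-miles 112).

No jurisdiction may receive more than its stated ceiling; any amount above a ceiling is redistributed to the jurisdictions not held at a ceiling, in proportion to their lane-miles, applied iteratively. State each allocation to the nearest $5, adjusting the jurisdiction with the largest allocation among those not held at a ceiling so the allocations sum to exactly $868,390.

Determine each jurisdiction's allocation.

Lane-miles total: 470.4.
Unconstrained shares: Upper Precinct 116,302.23; Garrison District 108,917.96; Thornfield Ward 164,299.98; Riverside Borough 123,501.89; East Township 148,608.41; Central Zone 206,759.52.
Cap binds for Thornfield Ward ($77,000); balance $791,390 reallocated over remaining lane-miles 381.4.
Remaining shares: Upper Precinct 130,722.52 → $130,725; Garrison District 122,422.68 → $122,425; Riverside Borough 138,814.87 → $138,815; East Township 167,034.33 → $167,035; Central Zone 232,395.60 → $232,395.
Rounding difference −$5 applied to Central Zone → $232,390.

Upper Precinct: $130,725; Garrison District: $122,425; Thornfield Ward: $77,000; Riverside Borough: $138,815; East Township: $167,035; Central Zone: $232,390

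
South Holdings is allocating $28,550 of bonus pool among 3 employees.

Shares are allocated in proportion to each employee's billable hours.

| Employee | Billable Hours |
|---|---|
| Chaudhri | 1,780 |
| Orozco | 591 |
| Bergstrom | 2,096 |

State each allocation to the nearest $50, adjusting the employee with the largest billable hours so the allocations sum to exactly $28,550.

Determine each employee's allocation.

Chaudhri: $11,400 · Orozco: $3,800 · Bergstrom: $13,350

Total billable hours = 4,467.
Proportional shares: Chaudhri 1,780/4,467 × $28,550 = 11,376.54; Orozco 591/4,467 × $28,550 = 3,777.27; Bergstrom 2,096/4,467 × $28,550 = 13,396.19.
After rounding ($50): Chaudhri $11,400; Orozco $3,800; Bergstrom $13,400. Sum = $28,600.
Difference $28,550 − $28,600 = −$50 applied to largest billable hours (Bergstrom): Bergstrom becomes $13,350.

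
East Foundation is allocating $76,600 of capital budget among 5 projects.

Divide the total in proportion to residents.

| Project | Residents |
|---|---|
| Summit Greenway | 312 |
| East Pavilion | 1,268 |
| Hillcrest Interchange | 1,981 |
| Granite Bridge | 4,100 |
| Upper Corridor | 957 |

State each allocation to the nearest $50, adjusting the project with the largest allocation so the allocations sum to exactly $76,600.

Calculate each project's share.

Summit Greenway: $2,750; East Pavilion: $11,250; Hillcrest Interchange: $17,600; Granite Bridge: $36,500; Upper Corridor: $8,500

Combined residents = 8,618.
Proportional shares: Summit Greenway 312/8,618 × $76,600 = 2,773.17; East Pavilion 1,268/8,618 × $76,600 = 11,270.46; Hillcrest Interchange 1,981/8,618 × $76,600 = 17,607.87; Granite Bridge 4,100/8,618 × $76,600 = 36,442.33; Upper Corridor 957/8,618 × $76,600 = 8,506.17.
At nearest $50: Summit Greenway $2,750; East Pavilion $11,250; Hillcrest Interchange $17,600; Granite Bridge $36,450; Upper Corridor $8,500. Sum = $76,550.
Difference $76,600 − $76,550 = +$50 applied to largest allocation (Granite Bridge): Granite Bridge becomes $36,500.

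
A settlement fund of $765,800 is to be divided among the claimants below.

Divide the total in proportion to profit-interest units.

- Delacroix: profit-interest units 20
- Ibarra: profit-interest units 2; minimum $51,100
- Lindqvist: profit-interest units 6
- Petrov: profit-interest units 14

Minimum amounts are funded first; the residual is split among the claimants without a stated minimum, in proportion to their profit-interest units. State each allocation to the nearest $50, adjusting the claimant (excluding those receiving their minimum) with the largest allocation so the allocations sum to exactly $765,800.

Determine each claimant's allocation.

Delacroix: $357,350; Ibarra: $51,100; Lindqvist: $107,200; Petrov: $250,150

Fund the minimums — Ibarra $51,100. Residual $714,700.
Residual split over remaining profit-interest units 40: Delacroix 357,350.00 → $357,350; Lindqvist 107,205.00 → $107,200; Petrov 250,145.00 → $250,150.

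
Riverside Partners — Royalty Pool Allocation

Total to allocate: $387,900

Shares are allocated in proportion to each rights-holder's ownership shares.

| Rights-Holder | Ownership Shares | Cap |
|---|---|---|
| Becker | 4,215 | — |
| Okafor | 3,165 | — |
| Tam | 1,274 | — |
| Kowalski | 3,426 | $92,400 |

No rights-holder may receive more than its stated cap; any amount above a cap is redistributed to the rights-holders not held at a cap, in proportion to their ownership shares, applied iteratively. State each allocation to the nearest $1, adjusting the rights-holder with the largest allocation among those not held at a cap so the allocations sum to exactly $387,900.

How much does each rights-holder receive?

Combined ownership shares = 12,080.
Pro-rata shares before constraints: Becker 135,347.56; Okafor 101,631.08; Tam 40,909.32; Kowalski 110,012.04.
Held at cap: Kowalski ($92,400); remaining pool $295,500 reallocated over remaining ownership shares 8,654.
Shares after redistribution: Becker 143,925.64 → $143,926; Okafor 108,072.28 → $108,072; Tam 43,502.08 → $43,502.

Becker: $143,926 · Okafor: $108,072 · Tam: $43,502 · Kowalski: $92,400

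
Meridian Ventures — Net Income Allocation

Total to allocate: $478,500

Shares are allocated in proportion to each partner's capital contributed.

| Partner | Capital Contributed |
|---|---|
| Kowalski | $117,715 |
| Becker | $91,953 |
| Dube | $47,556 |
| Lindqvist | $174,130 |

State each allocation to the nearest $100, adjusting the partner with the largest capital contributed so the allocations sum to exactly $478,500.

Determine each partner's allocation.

Kowalski: $130,600 | Becker: $102,000 | Dube: $52,800 | Lindqvist: $193,100

Total capital contributed = 117,715 + 91,953 + 47,556 + 174,130 = 431,354.
Proportional shares: Kowalski 130,580.98; Becker 102,003.25; Dube 52,753.76; Lindqvist 193,162.01.
After rounding ($100): Kowalski $130,600; Becker $102,000; Dube $52,800; Lindqvist $193,200. Sum = $478,600.
Difference $478,500 − $478,600 = −$100 applied to largest capital contributed (Lindqvist): Lindqvist becomes $193,100.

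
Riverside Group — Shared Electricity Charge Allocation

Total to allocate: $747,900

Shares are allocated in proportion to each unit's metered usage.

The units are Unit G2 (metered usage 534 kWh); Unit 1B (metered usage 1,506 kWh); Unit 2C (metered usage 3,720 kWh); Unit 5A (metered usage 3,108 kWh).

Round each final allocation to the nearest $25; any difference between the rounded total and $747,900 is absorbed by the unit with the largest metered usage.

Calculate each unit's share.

Unit G2: $45,025 | Unit 1B: $127,000 | Unit 2C: $313,750 | Unit 5A: $262,125

Metered usage total: 8,868.
Raw shares: Unit G2 534/8,868 × $747,900 = 45,035.93; Unit 1B 1,506/8,868 × $747,900 = 127,011.43; Unit 2C 3,720/8,868 × $747,900 = 313,733.42; Unit 5A 3,108/8,868 × $747,900 = 262,119.22.
At nearest $25: Unit G2 $45,025; Unit 1B $127,000; Unit 2C $313,725; Unit 5A $262,125. Sum = $747,875.
Difference $747,900 − $747,875 = +$25 applied to largest metered usage (Unit 2C): Unit 2C becomes $313,750.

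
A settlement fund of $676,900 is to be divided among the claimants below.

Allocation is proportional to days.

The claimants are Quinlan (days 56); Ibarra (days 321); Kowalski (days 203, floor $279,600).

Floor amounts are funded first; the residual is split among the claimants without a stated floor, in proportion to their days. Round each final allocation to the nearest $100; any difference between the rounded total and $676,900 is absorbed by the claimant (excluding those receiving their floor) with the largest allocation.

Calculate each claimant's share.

Quinlan: $59,000; Ibarra: $338,300; Kowalski: $279,600

Minimums first: Kowalski $279,600. Balance $397,300.
Balance split over remaining days 377: Quinlan 59,015.38 → $59,000; Ibarra 338,284.62 → $338,300.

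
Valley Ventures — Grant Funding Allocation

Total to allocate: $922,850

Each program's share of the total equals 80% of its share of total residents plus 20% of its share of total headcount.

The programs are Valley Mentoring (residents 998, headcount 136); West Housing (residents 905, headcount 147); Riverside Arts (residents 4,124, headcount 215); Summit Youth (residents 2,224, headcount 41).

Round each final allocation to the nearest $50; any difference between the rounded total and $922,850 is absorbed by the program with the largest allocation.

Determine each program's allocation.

Valley Mentoring: $135,850 | West Housing: $131,300 | Riverside Arts: $442,650 | Summit Youth: $213,050

Residents total 8,251; headcount total 539.
Blended shares (80% residents + 20% headcount): Valley Mentoring 0.1472; West Housing 0.1423; Riverside Arts 0.4796; Summit Youth 0.2308.
Unrounded shares: Valley Mentoring 135,869.22; West Housing 131,314.54; Riverside Arts 442,628.33; Summit Youth 213,037.92.
Rounded to nearest $50: Valley Mentoring $135,850; West Housing $131,300; Riverside Arts $442,650; Summit Youth $213,050. Sum = $922,850.
No rounding difference to absorb.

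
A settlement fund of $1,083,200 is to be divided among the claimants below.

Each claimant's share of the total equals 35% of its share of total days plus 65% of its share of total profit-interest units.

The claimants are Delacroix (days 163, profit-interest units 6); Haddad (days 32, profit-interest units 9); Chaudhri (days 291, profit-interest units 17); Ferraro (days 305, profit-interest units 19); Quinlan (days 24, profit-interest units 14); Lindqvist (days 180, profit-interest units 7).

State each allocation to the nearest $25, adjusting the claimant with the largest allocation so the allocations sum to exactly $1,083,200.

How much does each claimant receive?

Totals — days 995, profit-interest units 72.
Combined weights (35% days + 65% profit-interest units): Delacroix 0.1115; Haddad 0.0925; Chaudhri 0.2558; Ferraro 0.2788; Quinlan 0.1348; Lindqvist 0.1265.
Pro-rata amounts: Delacroix 120,780.43; Haddad 100,202.80; Chaudhri 277,119.42; Ferraro 302,011.55; Quinlan 146,049.05; Lindqvist 137,036.74.
At nearest $25: Delacroix $120,775; Haddad $100,200; Chaudhri $277,125; Ferraro $302,000; Quinlan $146,050; Lindqvist $137,025. Sum = $1,083,175.
Difference $1,083,200 − $1,083,175 = +$25 applied to largest allocation (Ferraro): Ferraro becomes $302,025.

Delacroix: $120,775 · Haddad: $100,200 · Chaudhri: $277,125 · Ferraro: $302,025 · Quinlan: $146,050 · Lindqvist: $137,025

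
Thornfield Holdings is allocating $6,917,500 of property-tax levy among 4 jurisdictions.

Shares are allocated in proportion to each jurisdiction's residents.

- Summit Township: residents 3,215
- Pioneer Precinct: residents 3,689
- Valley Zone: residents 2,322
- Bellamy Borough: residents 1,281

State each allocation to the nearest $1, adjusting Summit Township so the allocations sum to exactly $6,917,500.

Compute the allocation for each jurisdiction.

Residents total: 10,507.
Pro-rata amounts: Summit Township 3,215/10,507 × $6,917,500 = 2,116,661.51; Pioneer Precinct 3,689/10,507 × $6,917,500 = 2,428,729.18; Valley Zone 2,322/10,507 × $6,917,500 = 1,528,736.56; Bellamy Borough 1,281/10,507 × $6,917,500 = 843,372.75.
After rounding ($1): Summit Township $2,116,662; Pioneer Precinct $2,428,729; Valley Zone $1,528,737; Bellamy Borough $843,373. Sum = $6,917,501.
Difference $6,917,500 − $6,917,501 = −$1 applied to Summit Township: Summit Township becomes $2,116,661.

Summit Township: $2,116,661; Pioneer Precinct: $2,428,729; Valley Zone: $1,528,737; Bellamy Borough: $843,373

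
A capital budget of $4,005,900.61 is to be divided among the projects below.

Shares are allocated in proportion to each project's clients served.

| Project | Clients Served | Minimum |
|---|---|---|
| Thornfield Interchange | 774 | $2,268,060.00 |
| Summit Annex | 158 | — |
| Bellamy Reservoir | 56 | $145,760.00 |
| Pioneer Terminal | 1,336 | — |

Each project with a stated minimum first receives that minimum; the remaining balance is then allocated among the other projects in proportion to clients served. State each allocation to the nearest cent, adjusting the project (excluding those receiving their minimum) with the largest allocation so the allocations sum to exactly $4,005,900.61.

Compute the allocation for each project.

Guaranteed amounts: Thornfield Interchange $2,268,060.00; Bellamy Reservoir $145,760.00. Remaining pool $1,592,080.61.
Remaining pool split over remaining clients served 1,494: Summit Annex 168,372.6482 → $168,372.65; Pioneer Terminal 1,423,707.9618 → $1,423,707.96.

Thornfield Interchange: $2,268,060.00; Summit Annex: $168,372.65; Bellamy Reservoir: $145,760.00; Pioneer Terminal: $1,423,707.96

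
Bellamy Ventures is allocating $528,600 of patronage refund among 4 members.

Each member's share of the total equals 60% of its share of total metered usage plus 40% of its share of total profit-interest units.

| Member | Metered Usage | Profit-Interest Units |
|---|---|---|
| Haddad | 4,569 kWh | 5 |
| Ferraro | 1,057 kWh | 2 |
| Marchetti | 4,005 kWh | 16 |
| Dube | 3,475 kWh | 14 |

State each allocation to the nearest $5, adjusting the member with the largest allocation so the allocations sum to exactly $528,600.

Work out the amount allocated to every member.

Totals — metered usage 13,106, profit-interest units 37.
Combined weights (60% metered usage + 40% profit-interest units): Haddad 0.2632; Ferraro 0.0700; Marchetti 0.3563; Dube 0.3104.
Unrounded shares: Haddad 139,140.96; Ferraro 37,008.17; Marchetti 188,352.92; Dube 164,097.95.
At nearest $5: Haddad $139,140; Ferraro $37,010; Marchetti $188,355; Dube $164,100. Sum = $528,605.
Difference $528,600 − $528,605 = −$5 applied to largest allocation (Marchetti): Marchetti becomes $188,350.

Haddad: $139,140 | Ferraro: $37,010 | Marchetti: $188,350 | Dube: $164,100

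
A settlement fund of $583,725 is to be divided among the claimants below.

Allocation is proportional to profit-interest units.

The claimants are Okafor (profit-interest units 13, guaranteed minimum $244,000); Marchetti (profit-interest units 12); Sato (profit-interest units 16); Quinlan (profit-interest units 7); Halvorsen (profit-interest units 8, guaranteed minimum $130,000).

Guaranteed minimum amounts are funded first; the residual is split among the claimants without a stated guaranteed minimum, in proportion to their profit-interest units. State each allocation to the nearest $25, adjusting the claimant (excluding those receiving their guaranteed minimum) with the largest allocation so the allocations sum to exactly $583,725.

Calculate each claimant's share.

Okafor: $244,000 | Marchetti: $71,900 | Sato: $95,875 | Quinlan: $41,950 | Halvorsen: $130,000

Minimums first: Okafor $244,000; Halvorsen $130,000. Remaining pool $209,725.
Remaining pool split over remaining profit-interest units 35: Marchetti 71,905.71 → $71,900; Sato 95,874.29 → $95,875; Quinlan 41,945.00 → $41,950.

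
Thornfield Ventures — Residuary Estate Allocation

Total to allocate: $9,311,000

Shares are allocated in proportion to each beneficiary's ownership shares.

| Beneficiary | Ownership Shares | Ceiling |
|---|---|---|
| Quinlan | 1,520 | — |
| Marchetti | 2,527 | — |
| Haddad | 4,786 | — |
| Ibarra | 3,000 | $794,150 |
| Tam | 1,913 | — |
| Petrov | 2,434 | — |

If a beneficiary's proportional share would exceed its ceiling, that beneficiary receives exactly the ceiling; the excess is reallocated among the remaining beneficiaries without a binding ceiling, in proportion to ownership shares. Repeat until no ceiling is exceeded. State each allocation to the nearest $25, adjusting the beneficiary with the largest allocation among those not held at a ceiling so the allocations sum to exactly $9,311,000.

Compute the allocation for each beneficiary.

Quinlan: $982,225; Marchetti: $1,632,925; Haddad: $3,092,675; Ibarra: $794,150; Tam: $1,236,175; Petrov: $1,572,850

Combined ownership shares = 16,180.
Pro-rata shares before constraints: Quinlan 874,704.57; Marchetti 1,454,196.35; Haddad 2,754,168.48; Ibarra 1,726,390.61; Tam 1,100,861.74; Petrov 1,400,678.24.
Cap binds for Ibarra ($794,150); balance $8,516,850 reallocated over remaining ownership shares 13,180.
Shares after redistribution: Quinlan 982,216.39 → $982,225; Marchetti 1,632,934.75 → $1,632,925; Haddad 3,092,689.23 → $3,092,700; Tam 1,236,171.02 → $1,236,175; Petrov 1,572,838.61 → $1,572,850.
Rounding difference −$25 applied to Haddad → $3,092,675.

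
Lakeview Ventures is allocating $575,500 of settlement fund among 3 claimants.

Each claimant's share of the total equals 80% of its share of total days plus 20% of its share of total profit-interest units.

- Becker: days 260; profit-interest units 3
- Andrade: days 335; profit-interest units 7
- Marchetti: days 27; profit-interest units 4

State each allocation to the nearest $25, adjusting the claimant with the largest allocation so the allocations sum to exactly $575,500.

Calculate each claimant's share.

Becker: $217,125 | Andrade: $305,500 | Marchetti: $52,875

Days total 622; profit-interest units total 14.
Blended shares (80% days + 20% profit-interest units): Becker 0.3773; Andrade 0.5309; Marchetti 0.0919.
Raw shares: Becker 217,114.45; Andrade 305,514.63; Marchetti 52,870.92.
After rounding ($25): Becker $217,125; Andrade $305,525; Marchetti $52,875. Sum = $575,525.
Difference $575,500 − $575,525 = −$25 applied to largest allocation (Andrade): Andrade becomes $305,500.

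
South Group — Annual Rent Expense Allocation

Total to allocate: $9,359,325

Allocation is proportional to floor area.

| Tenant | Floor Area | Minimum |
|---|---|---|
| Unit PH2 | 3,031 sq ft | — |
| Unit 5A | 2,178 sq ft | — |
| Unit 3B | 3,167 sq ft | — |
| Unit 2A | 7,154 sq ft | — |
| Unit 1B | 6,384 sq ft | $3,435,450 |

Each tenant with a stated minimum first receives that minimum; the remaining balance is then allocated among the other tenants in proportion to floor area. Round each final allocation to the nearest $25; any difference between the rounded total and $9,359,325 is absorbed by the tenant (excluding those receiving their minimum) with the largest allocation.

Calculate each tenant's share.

Guaranteed amounts: Unit 1B $3,435,450. Balance $5,923,875.
Balance split over remaining floor area 15,530: Unit PH2 1,156,166.46 → $1,156,175; Unit 5A 830,792.00 → $830,800; Unit 3B 1,208,043.28 → $1,208,050; Unit 2A 2,728,873.26 → $2,728,875.
Rounding difference −$25 applied to Unit 2A → $2,728,850.

Unit PH2: $1,156,175 | Unit 5A: $830,800 | Unit 3B: $1,208,050 | Unit 2A: $2,728,850 | Unit 1B: $3,435,450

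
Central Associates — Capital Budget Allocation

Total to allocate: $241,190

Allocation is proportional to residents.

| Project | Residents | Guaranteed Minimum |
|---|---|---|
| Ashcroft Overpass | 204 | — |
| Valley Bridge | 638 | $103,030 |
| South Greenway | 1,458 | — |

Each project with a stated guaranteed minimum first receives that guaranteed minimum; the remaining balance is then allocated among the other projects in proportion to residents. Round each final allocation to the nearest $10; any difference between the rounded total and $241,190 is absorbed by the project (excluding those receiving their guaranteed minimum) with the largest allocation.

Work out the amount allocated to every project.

Fund the minimums — Valley Bridge $103,030. Residual $138,160.
Residual split over remaining residents 1,662: Ashcroft Overpass 16,958.27 → $16,960; South Greenway 121,201.73 → $121,200.

Ashcroft Overpass: $16,960; Valley Bridge: $103,030; South Greenway: $121,200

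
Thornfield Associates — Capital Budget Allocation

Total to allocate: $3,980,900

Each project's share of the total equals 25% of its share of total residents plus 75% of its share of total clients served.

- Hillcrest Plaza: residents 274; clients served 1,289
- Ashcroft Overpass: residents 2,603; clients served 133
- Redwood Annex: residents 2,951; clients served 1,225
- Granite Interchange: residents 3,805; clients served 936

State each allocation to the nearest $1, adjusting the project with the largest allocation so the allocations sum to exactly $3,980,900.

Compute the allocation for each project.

Residents total 9,633; clients served total 3,583.
Blended shares (25% residents + 75% clients served): Hillcrest Plaza 0.2769; Ashcroft Overpass 0.0954; Redwood Annex 0.3330; Granite Interchange 0.2947.
Unrounded shares: Hillcrest Plaza 1,102,417.78; Ashcroft Overpass 379,754.13; Redwood Annex 1,325,659.19; Granite Interchange 1,173,068.90.
After rounding ($1): Hillcrest Plaza $1,102,418; Ashcroft Overpass $379,754; Redwood Annex $1,325,659; Granite Interchange $1,173,069. Sum = $3,980,900.
Rounded total matches; no reconciliation needed.

Hillcrest Plaza: $1,102,418 | Ashcroft Overpass: $379,754 | Redwood Annex: $1,325,659 | Granite Interchange: $1,173,069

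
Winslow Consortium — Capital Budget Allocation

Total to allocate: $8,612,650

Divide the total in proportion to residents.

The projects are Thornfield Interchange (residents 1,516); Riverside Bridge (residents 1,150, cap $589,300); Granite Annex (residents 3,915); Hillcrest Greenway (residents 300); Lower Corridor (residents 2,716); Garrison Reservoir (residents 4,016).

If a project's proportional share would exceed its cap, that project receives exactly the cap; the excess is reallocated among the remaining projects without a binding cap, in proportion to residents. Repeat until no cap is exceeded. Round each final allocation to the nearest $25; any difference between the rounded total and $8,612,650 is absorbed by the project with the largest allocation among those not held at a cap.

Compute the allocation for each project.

Combined residents = 13,613.
Pro-rata shares before constraints: Thornfield Interchange 959,140.34; Riverside Bridge 727,580.07; Granite Annex 2,476,935.63; Hillcrest Greenway 189,803.50; Lower Corridor 1,718,354.32; Garrison Reservoir 2,540,836.14.
Held at cap: Riverside Bridge ($589,300); balance $8,023,350 reallocated over remaining residents 12,463.
Shares after redistribution: Thornfield Interchange 975,960.73 → $975,950; Granite Annex 2,520,373.53 → $2,520,375; Hillcrest Greenway 193,132.07 → $193,125; Lower Corridor 1,748,489.02 → $1,748,500; Garrison Reservoir 2,585,394.66 → $2,585,400.

Thornfield Interchange: $975,950 · Riverside Bridge: $589,300 · Granite Annex: $2,520,375 · Hillcrest Greenway: $193,125 · Lower Corridor: $1,748,500 · Garrison Reservoir: $2,585,400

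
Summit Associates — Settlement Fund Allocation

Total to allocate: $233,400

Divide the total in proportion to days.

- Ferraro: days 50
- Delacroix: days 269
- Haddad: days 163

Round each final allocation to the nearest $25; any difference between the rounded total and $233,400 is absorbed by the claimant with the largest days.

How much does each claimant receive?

Ferraro: $24,200 · Delacroix: $130,275 · Haddad: $78,925

Combined days = 482.
Pro-rata amounts: Ferraro 50/482 × $233,400 = 24,211.62; Delacroix 269/482 × $233,400 = 130,258.51; Haddad 163/482 × $233,400 = 78,929.88.
After rounding ($25): Ferraro $24,200; Delacroix $130,250; Haddad $78,925. Sum = $233,375.
Difference $233,400 − $233,375 = +$25 applied to largest days (Delacroix): Delacroix becomes $130,275.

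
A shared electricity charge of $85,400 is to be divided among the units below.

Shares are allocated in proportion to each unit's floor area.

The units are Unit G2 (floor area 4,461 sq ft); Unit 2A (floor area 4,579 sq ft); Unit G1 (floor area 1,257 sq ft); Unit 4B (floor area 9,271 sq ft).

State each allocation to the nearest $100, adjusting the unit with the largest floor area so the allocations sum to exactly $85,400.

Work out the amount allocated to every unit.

Sum of floor area: 19,568.
Unrounded shares: Unit G2 4,461/19,568 × $85,400 = 19,469.00; Unit 2A 4,579/19,568 × $85,400 = 19,983.98; Unit G1 1,257/19,568 × $85,400 = 5,485.89; Unit 4B 9,271/19,568 × $85,400 = 40,461.13.
After rounding ($100): Unit G2 $19,500; Unit 2A $20,000; Unit G1 $5,500; Unit 4B $40,500. Sum = $85,500.
Difference $85,400 − $85,500 = −$100 applied to largest floor area (Unit 4B): Unit 4B becomes $40,400.

Unit G2: $19,500 | Unit 2A: $20,000 | Unit G1: $5,500 | Unit 4B: $40,400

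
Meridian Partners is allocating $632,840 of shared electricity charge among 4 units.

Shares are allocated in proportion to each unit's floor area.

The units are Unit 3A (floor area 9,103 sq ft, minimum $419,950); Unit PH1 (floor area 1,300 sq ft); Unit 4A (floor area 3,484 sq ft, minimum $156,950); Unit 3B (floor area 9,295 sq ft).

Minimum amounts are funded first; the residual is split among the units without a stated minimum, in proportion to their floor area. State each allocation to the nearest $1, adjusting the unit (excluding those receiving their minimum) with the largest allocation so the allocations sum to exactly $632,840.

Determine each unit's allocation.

Unit 3A: $419,950 | Unit PH1: $6,864 | Unit 4A: $156,950 | Unit 3B: $49,076

Minimums first: Unit 3A $419,950; Unit 4A $156,950. Residual $55,940.
Residual split over remaining floor area 10,595: Unit PH1 6,863.80 → $6,864; Unit 3B 49,076.20 → $49,076.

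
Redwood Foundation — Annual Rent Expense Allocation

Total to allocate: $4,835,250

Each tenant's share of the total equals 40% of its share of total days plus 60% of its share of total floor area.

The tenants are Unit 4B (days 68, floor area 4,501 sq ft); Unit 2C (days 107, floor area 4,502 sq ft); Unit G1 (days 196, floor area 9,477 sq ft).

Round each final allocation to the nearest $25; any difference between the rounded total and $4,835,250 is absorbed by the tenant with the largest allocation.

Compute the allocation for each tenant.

Unit 4B: $1,061,100 · Unit 2C: $1,264,575 · Unit G1: $2,509,575

Totals — days 371, floor area 18,480.
Composite weights (40% days + 60% floor area): Unit 4B 0.2195; Unit 2C 0.2615; Unit G1 0.5190.
Proportional shares: Unit 4B 1,061,103.97; Unit 2C 1,264,576.05; Unit G1 2,509,569.99.
After rounding ($25): Unit 4B $1,061,100; Unit 2C $1,264,575; Unit G1 $2,509,575. Sum = $4,835,250.
Rounded total matches; no reconciliation needed.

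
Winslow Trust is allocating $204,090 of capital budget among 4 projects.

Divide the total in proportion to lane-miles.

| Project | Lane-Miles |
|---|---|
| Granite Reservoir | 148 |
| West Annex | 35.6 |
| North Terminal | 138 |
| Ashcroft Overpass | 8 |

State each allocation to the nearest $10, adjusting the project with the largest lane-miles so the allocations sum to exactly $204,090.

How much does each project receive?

Combined lane-miles = 329.6.
Proportional shares: Granite Reservoir 148/329.6 × $204,090 = 91,642.35; West Annex 35.6/329.6 × $204,090 = 22,043.70; North Terminal 138/329.6 × $204,090 = 85,450.30; Ashcroft Overpass 8/329.6 × $204,090 = 4,953.64.
At nearest $10: Granite Reservoir $91,640; West Annex $22,040; North Terminal $85,450; Ashcroft Overpass $4,950. Sum = $204,080.
Difference $204,090 − $204,080 = +$10 applied to largest lane-miles (Granite Reservoir): Granite Reservoir becomes $91,650.

Granite Reservoir: $91,650; West Annex: $22,040; North Terminal: $85,450; Ashcroft Overpass: $4,950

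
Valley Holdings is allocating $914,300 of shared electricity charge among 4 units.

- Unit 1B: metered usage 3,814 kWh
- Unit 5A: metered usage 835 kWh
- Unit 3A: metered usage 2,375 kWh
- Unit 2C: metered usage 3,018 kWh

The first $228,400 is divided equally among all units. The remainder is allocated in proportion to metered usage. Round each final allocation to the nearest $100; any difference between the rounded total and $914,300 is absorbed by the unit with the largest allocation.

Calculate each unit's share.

Unit 1B: $317,700 | Unit 5A: $114,100 | Unit 3A: $219,300 | Unit 2C: $263,200

Equal tier: $228,400 ÷ 4 = $57,100 apiece.
Remainder $685,900 by metered usage (total 10,042): Unit 1B 260,508.13 → $260,500; Unit 5A 57,033.11 → $57,000; Unit 3A 162,219.93 → $162,200; Unit 2C 206,138.84 → $206,100.
Rounding difference +$100 on remainder applied to Unit 1B.
Totals: Unit 1B $57,100 + $260,600 = $317,700; Unit 5A $57,100 + $57,000 = $114,100; Unit 3A $57,100 + $162,200 = $219,300; Unit 2C $57,100 + $206,100 = $263,200.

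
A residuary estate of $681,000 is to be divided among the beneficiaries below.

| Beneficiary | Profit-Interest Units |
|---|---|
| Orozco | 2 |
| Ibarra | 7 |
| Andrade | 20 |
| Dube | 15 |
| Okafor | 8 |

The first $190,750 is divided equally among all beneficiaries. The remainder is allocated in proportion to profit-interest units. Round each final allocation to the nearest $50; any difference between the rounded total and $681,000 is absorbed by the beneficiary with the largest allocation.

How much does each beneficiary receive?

Orozco: $57,000 · Ibarra: $104,150 · Andrade: $226,750 · Dube: $179,550 · Okafor: $113,550

Equal tier: $190,750 ÷ 5 = $38,150 apiece.
Remainder $490,250 by profit-interest units (total 52): Orozco 18,855.77 → $18,850; Ibarra 65,995.19 → $66,000; Andrade 188,557.69 → $188,550; Dube 141,418.27 → $141,400; Okafor 75,423.08 → $75,400.
Rounding difference +$50 on remainder applied to Andrade.
Totals: Orozco $38,150 + $18,850 = $57,000; Ibarra $38,150 + $66,000 = $104,150; Andrade $38,150 + $188,600 = $226,750; Dube $38,150 + $141,400 = $179,550; Okafor $38,150 + $75,400 = $113,550.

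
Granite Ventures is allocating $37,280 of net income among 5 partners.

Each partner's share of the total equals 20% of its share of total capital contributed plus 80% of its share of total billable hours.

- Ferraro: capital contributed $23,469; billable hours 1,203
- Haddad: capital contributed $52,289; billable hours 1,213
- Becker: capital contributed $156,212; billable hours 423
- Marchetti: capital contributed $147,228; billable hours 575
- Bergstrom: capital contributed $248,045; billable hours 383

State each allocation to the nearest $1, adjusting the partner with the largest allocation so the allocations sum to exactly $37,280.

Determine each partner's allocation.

Capital contributed total 627,243; billable hours total 3,797.
Composite weights (20% capital contributed + 80% billable hours): Ferraro 0.2609; Haddad 0.2722; Becker 0.1389; Marchetti 0.1681; Bergstrom 0.1598.
Raw shares: Ferraro 9,728.08; Haddad 10,149.21; Becker 5,179.39; Marchetti 6,266.498; Bergstrom 5,956.82.
Rounded to nearest $1: Ferraro $9,728; Haddad $10,149; Becker $5,179; Marchetti $6,266; Bergstrom $5,957. Sum = $37,279.
Difference $37,280 − $37,279 = +$1 applied to largest allocation (Haddad): Haddad becomes $10,150.

Ferraro: $9,728 | Haddad: $10,150 | Becker: $5,179 | Marchetti: $6,266 | Bergstrom: $5,957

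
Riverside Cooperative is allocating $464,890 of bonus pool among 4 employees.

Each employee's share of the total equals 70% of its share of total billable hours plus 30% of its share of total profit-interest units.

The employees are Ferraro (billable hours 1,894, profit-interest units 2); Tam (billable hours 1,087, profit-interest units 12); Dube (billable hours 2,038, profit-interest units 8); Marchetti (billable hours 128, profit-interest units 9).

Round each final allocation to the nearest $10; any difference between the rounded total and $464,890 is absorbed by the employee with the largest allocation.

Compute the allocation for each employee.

Billable hours total 5,147; profit-interest units total 31.
Blended shares (70% billable hours + 30% profit-interest units): Ferraro 0.2769; Tam 0.2640; Dube 0.3546; Marchetti 0.1045.
Raw shares: Ferraro 128,747.47; Tam 122,713.63; Dube 164,845.59; Marchetti 48,583.32.
After rounding ($10): Ferraro $128,750; Tam $122,710; Dube $164,850; Marchetti $48,580. Sum = $464,890.
Rounded total matches; no reconciliation needed.

Ferraro: $128,750 | Tam: $122,710 | Dube: $164,850 | Marchetti: $48,580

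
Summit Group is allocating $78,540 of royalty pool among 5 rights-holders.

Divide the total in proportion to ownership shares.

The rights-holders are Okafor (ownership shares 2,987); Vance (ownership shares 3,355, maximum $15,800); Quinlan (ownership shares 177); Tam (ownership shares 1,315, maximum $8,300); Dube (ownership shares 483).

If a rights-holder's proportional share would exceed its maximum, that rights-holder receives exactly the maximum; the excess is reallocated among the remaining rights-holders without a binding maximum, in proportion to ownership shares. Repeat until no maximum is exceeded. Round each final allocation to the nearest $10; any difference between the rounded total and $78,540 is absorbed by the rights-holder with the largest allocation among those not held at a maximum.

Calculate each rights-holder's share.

Okafor: $44,590 · Vance: $15,800 · Quinlan: $2,640 · Tam: $8,300 · Dube: $7,210

Sum of ownership shares: 8,317.
Pro-rata shares before constraints: Okafor 28,207.16; Vance 31,682.30; Quinlan 1,671.47; Tam 12,417.95; Dube 4,561.12.
Held at cap: Vance ($15,800), Tam ($8,300); residual $54,440 reallocated over remaining ownership shares 3,647.
Remaining shares: Okafor 44,587.96 → $44,590; Quinlan 2,642.14 → $2,640; Dube 7,209.90 → $7,210.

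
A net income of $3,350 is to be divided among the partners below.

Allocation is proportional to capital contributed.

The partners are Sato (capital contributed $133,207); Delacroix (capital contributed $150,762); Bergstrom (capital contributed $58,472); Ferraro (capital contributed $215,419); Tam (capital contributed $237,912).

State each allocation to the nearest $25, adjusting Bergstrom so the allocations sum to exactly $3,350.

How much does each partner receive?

Combined capital contributed = 795,772.
Pro-rata amounts: Sato 133,207/795,772 × $3,350 = 560.77; Delacroix 150,762/795,772 × $3,350 = 634.67; Bergstrom 58,472/795,772 × $3,350 = 246.15; Ferraro 215,419/795,772 × $3,350 = 906.86; Tam 237,912/795,772 × $3,350 = 1,001.55.
After rounding ($25): Sato $550; Delacroix $625; Bergstrom $250; Ferraro $900; Tam $1,000. Sum = $3,325.
Difference $3,350 − $3,325 = +$25 applied to Bergstrom: Bergstrom becomes $275.

Sato: $550 | Delacroix: $625 | Bergstrom: $275 | Ferraro: $900 | Tam: $1,000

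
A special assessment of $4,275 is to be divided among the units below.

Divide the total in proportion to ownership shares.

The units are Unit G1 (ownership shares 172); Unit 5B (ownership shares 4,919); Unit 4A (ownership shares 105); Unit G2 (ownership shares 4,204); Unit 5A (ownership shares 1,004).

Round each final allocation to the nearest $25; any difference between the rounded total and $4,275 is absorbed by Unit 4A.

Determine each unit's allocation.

Ownership shares total: 10,404.
Proportional shares: Unit G1 172/10,404 × $4,275 = 70.67; Unit 5B 4,919/10,404 × $4,275 = 2,021.22; Unit 4A 105/10,404 × $4,275 = 43.14; Unit G2 4,204/10,404 × $4,275 = 1,727.42; Unit 5A 1,004/10,404 × $4,275 = 412.54.
Rounded to nearest $25: Unit G1 $75; Unit 5B $2,025; Unit 4A $50; Unit G2 $1,725; Unit 5A $425. Sum = $4,300.
Difference $4,275 − $4,300 = −$25 applied to Unit 4A: Unit 4A becomes $25.

Unit G1: $75 | Unit 5B: $2,025 | Unit 4A: $25 | Unit G2: $1,725 | Unit 5A: $425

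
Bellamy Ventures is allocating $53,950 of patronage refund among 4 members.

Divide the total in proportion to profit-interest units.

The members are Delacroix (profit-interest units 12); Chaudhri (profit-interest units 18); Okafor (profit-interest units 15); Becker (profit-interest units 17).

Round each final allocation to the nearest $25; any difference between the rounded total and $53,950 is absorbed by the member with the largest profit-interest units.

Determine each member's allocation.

Delacroix: $10,450 · Chaudhri: $15,650 · Okafor: $13,050 · Becker: $14,800

Total profit-interest units = 62.
Pro-rata amounts: Delacroix 12/62 × $53,950 = 10,441.94; Chaudhri 18/62 × $53,950 = 15,662.90; Okafor 15/62 × $53,950 = 13,052.42; Becker 17/62 × $53,950 = 14,792.74.
At nearest $25: Delacroix $10,450; Chaudhri $15,675; Okafor $13,050; Becker $14,800. Sum = $53,975.
Difference $53,950 − $53,975 = −$25 applied to largest profit-interest units (Chaudhri): Chaudhri becomes $15,650.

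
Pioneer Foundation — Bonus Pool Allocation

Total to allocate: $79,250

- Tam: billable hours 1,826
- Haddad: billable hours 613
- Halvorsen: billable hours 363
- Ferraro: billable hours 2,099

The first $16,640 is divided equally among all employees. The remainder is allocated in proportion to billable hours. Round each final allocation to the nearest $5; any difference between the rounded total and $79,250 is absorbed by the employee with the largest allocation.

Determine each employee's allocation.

Equal tier: $16,640 ÷ 4 = $4,160 apiece.
Remainder $62,610 by billable hours (total 4,901): Tam 23,327.05 → $23,325; Haddad 7,831.04 → $7,830; Halvorsen 4,637.30 → $4,635; Ferraro 26,814.61 → $26,815.
Rounding difference +$5 on remainder applied to Ferraro.
Totals: Tam $4,160 + $23,325 = $27,485; Haddad $4,160 + $7,830 = $11,990; Halvorsen $4,160 + $4,635 = $8,795; Ferraro $4,160 + $26,820 = $30,980.

Tam: $27,485 | Haddad: $11,990 | Halvorsen: $8,795 | Ferraro: $30,980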